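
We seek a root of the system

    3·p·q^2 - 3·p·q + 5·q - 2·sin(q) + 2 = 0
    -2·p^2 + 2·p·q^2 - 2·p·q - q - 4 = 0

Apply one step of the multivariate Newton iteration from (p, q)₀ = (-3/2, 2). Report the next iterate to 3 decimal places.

(6.795, 8.645)

At (-3/2, 2): F = (1.18141, -16.500).
Jacobian J = [[3·q^2 - 3·q, 6·p·q - 3·p - 2·cos(q) + 5], [-4·p + 2·q^2 - 2·q, 4·p·q - 2·p - 1]].
At the point, J = [[6.000, -7.66771], [10.000, -10.000]] (det J = 16.67706).
Solving J·Δ = −F gives Δ = (8.295, 6.645).
Then the next iterate is (p, q)₁ = (6.795, 8.645).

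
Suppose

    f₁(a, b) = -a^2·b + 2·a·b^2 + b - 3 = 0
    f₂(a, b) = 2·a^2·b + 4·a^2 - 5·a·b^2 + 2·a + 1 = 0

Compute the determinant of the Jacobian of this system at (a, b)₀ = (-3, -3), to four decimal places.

J = [[-2·a·b + 2·b^2, -a^2 + 4·a·b + 1], [4·a·b + 8·a - 5·b^2 + 2, 2·a^2 - 10·a·b]].
At the point, J = [[0.0000, 28.0000], [-31.0000, -72.0000]].
det J = 868.0000.

868.0000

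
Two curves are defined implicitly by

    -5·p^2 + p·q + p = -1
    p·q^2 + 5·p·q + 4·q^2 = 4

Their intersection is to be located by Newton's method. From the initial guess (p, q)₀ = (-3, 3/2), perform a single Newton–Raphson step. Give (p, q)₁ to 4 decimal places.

(-1.4886, 0.7072)

At (-3, 3/2): F = (-51.5000, -24.2500).
Jacobian J = [[-10·p + q + 1, p], [q^2 + 5·q, 2·p·q + 5·p + 8·q]].
At the point, J = [[32.5000, -3.0000], [9.7500, -12.0000]] (det J = -360.7500).
Solving J·Δ = −F gives Δ = (1.5114, -0.7928).
Then the next iterate is (p, q)₁ = (-1.4886, 0.7072).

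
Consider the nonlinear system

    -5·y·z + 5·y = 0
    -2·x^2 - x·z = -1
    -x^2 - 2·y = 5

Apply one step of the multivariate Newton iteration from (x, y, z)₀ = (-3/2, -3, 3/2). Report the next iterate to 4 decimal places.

(-1.0577, -2.9615, 1.0064)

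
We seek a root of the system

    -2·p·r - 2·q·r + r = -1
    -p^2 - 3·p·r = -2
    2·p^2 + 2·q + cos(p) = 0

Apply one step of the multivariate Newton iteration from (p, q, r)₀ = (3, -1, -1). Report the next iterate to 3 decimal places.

At (3, -1, -1): F = (4.000, 2.000, 15.01001).
Jacobian J = [[-2·r, -2·r, -2·p - 2·q + 1], [-2·p - 3·r, 0, -3·p], [4·p - sin(p), 2, 0]].
At the point, J = [[2.000, 2.000, -3.000], [-3.000, 0.000, -9.000], [11.85888, 2.000, 0.000]] (det J = -159.45984).
Solving J·Δ = −F gives Δ = (-1.318, 0.310, 0.662).
Then the next iterate is (p, q, r)₁ = (1.682, -0.690, -0.338).

(1.682, -0.690, -0.338)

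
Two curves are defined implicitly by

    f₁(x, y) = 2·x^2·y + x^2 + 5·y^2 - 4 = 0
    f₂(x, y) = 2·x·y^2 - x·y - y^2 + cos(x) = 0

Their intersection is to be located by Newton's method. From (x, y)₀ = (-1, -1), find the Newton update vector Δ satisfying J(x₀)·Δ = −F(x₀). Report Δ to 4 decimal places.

At (-1, -1): F = (0.0000, -3.459698).
Jacobian J = [[4·x·y + 2·x, 2·x^2 + 10·y], [2·y^2 - y - sin(x), 4·x·y - x - 2·y]].
At the point, J = [[2.0000, -8.0000], [3.841471, 7.0000]] (det J = 44.731768).
Solving J·Δ = −F gives Δ = (0.6187, 0.1547).

(0.6187, 0.1547)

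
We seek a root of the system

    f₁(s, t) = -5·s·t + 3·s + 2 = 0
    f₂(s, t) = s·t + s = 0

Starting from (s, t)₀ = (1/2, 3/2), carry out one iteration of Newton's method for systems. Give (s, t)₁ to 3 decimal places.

At (1/2, 3/2): F = (-0.250, 1.250).
Jacobian J = [[-5·t + 3, -5·s], [t + 1, s]].
At the point, J = [[-4.500, -2.500], [2.500, 0.500]] (det J = 4.000).
Solving J·Δ = −F gives Δ = (-0.750, 1.250).
Then the next iterate is (s, t)₁ = (-0.250, 2.750).

(-0.250, 2.750)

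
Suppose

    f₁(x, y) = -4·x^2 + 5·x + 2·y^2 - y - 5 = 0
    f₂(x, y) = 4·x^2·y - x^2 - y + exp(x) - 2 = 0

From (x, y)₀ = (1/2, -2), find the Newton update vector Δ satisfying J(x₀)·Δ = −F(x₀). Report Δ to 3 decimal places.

(-0.082, 0.713)

At (1/2, -2): F = (6.500, -0.60128).
Jacobian J = [[-8·x + 5, 4·y - 1], [8·x·y - 2·x + exp(x), 4·x^2 - 1]].
At the point, J = [[1.000, -9.000], [-7.35128, 0.000]] (det J = -66.16151).
Solving J·Δ = −F gives Δ = (-0.082, 0.713).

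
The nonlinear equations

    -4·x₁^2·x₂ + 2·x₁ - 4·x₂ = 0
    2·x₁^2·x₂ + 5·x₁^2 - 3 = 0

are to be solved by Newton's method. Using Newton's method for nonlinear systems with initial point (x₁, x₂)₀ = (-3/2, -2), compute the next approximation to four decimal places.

(-0.8207, -1.3804)

At (-3/2, -2): F = (23.0000, -0.7500).
Jacobian J = [[-8·x₁·x₂ + 2, -4·x₁^2 - 4], [4·x₁·x₂ + 10·x₁, 2·x₁^2]].
At the point, J = [[-22.0000, -13.0000], [-3.0000, 4.5000]] (det J = -138.0000).
Solving J·Δ = −F gives Δ = (0.6793, 0.6196).
Then the next iterate is (x₁, x₂)₁ = (-0.8207, -1.3804).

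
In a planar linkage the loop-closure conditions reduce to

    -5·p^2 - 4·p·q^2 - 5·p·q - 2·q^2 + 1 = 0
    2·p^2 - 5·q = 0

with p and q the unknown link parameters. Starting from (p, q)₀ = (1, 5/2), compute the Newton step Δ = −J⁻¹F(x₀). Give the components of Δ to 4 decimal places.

(0.2583, -1.8934)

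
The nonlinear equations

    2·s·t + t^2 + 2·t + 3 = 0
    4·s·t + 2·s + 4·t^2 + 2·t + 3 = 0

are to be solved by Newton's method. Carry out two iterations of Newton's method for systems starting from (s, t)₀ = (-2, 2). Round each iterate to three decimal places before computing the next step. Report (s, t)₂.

(-2.912, 2.671)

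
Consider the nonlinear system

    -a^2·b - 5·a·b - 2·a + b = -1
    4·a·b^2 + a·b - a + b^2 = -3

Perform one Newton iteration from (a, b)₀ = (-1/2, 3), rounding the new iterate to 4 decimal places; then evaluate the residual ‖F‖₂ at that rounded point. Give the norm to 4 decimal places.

434.4147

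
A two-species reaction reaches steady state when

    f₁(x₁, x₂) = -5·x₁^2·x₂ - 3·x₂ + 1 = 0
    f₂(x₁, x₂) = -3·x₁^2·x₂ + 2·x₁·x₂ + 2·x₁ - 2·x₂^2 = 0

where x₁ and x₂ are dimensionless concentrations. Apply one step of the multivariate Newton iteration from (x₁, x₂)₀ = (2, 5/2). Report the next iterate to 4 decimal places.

At (2, 5/2): F = (-56.5000, -28.5000).
Jacobian J = [[-10·x₁·x₂, -5·x₁^2 - 3], [-6·x₁·x₂ + 2·x₂ + 2, -3·x₁^2 + 2·x₁ - 4·x₂]].
At the point, J = [[-50.0000, -23.0000], [-23.0000, -18.0000]] (det J = 371.0000).
Solving J·Δ = −F gives Δ = (-0.9744, -0.3383).
Then the next iterate is (x₁, x₂)₁ = (1.0256, 2.1617).

(1.0256, 2.1617)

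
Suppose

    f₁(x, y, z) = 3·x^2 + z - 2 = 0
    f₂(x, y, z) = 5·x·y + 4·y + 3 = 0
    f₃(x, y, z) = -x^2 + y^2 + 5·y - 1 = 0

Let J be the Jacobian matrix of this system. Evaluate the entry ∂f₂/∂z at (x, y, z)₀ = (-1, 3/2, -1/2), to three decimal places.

∂f₂/∂z = 0.
At (-1, 3/2, -1/2) this is 0.000.

0.000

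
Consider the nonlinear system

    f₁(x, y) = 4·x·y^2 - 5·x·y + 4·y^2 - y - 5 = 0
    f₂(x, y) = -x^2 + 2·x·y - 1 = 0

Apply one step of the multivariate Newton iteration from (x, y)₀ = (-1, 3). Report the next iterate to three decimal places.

At (-1, 3): F = (7.000, -8.000).
Jacobian J = [[4·y^2 - 5·y, 8·x·y - 5·x + 8·y - 1], [-2·x + 2·y, 2·x]].
At the point, J = [[21.000, 4.000], [8.000, -2.000]] (det J = -74.000).
Solving J·Δ = −F gives Δ = (0.243, -3.027).
Then the next iterate is (x, y)₁ = (-0.757, -0.027).

(-0.757, -0.027)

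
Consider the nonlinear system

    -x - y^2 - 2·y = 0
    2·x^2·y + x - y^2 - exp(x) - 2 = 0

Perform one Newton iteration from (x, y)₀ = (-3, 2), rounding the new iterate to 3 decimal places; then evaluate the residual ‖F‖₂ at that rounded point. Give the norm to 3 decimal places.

At (-3, 2): F = (-5.000, 26.95021).
Jacobian J = [[-1, -2·y - 2], [4·x·y - exp(x) + 1, 2·x^2 - 2·y]].
At the point, J = [[-1.000, -6.000], [-23.04979, 14.000]] (det J = -152.29872).
Solving J·Δ = −F gives Δ = (0.602, -0.934).
Then the next iterate is (x, y)₁ = (-2.398, 1.066).
Re-evaluating at (-2.398, 1.066): F = (-0.87036, 6.63461), so ‖F‖₂ = 6.691.

6.691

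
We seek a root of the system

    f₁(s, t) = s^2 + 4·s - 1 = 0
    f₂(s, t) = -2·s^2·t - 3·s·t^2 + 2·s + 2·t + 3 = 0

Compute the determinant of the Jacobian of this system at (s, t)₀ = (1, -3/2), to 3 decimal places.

54.000

J = [[2·s + 4, 0], [-4·s·t - 3·t^2 + 2, -2·s^2 - 6·s·t + 2]].
At the point, J = [[6.000, 0.000], [1.250, 9.000]].
det J = 54.000.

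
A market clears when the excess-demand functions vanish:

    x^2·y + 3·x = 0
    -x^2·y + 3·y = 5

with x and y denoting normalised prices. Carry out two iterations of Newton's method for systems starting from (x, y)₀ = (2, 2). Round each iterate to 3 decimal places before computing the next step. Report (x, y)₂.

At (2, 2): F = (14.000, -7.000).
Jacobian J = [[2·x·y + 3, x^2], [-2·x·y, -x^2 + 3]].
At the point, J = [[11.000, 4.000], [-8.000, -1.000]] (det J = 21.000).
Solving J·Δ = −F gives Δ = (-0.667, -1.667).
Then the next iterate is (x, y)₁ = (1.333, 0.333).
Round to (1.333, 0.333) and repeat: F = (4.59070, -4.59270), J = [[3.88778, 1.77689], [-0.88778, 1.22311]].
Δ = (-2.175, 2.176), so (x, y)₂ = (-0.842, 2.509).

(-0.842, 2.509)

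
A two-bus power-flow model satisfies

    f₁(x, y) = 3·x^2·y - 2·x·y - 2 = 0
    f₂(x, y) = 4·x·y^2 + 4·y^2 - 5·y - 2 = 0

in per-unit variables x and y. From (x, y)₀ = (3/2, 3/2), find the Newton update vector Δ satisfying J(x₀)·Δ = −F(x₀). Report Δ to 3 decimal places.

At (3/2, 3/2): F = (3.625, 13.000).
Jacobian J = [[6·x·y - 2·y, 3·x^2 - 2·x], [4·y^2, 8·x·y + 8·y - 5]].
At the point, J = [[10.500, 3.750], [9.000, 25.000]] (det J = 228.750).
Solving J·Δ = −F gives Δ = (-0.183, -0.454).

(-0.183, -0.454)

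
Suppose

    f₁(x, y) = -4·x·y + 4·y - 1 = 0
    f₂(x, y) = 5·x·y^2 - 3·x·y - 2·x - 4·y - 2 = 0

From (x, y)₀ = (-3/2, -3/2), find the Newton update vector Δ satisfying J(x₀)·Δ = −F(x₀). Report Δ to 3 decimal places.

At (-3/2, -3/2): F = (-16.000, -16.625).
Jacobian J = [[-4·y, -4·x + 4], [5·y^2 - 3·y - 2, 10·x·y - 3·x - 4]].
At the point, J = [[6.000, 10.000], [13.750, 23.000]] (det J = 0.500).
Solving J·Δ = −F gives Δ = (403.500, -240.500).

(403.500, -240.500)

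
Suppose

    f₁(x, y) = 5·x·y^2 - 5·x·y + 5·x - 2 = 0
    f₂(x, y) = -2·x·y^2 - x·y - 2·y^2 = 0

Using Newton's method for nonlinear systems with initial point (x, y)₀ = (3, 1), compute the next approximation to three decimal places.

(1.360, 0.680)

At (3, 1): F = (13.000, -11.000).
Jacobian J = [[5·y^2 - 5·y + 5, 10·x·y - 5·x], [-2·y^2 - y, -4·x·y - x - 4·y]].
At the point, J = [[5.000, 15.000], [-3.000, -19.000]] (det J = -50.000).
Solving J·Δ = −F gives Δ = (-1.640, -0.320).
Then the next iterate is (x, y)₁ = (1.360, 0.680).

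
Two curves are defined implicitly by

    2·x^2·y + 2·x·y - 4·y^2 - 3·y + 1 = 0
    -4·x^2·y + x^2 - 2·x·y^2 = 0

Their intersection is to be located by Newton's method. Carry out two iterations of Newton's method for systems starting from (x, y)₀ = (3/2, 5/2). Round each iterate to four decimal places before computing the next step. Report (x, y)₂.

At (3/2, 5/2): F = (-12.7500, -39.0000).
Jacobian J = [[4·x·y + 2·y, 2·x^2 + 2·x - 8·y - 3], [-8·x·y + 2·x - 2·y^2, -4·x^2 - 4·x·y]].
At the point, J = [[20.0000, -15.5000], [-39.5000, -24.0000]] (det J = -1092.2500).
Solving J·Δ = −F gives Δ = (-0.2733, -1.1752).
Then the next iterate is (x, y)₁ = (1.2267, 1.3248).
Round to (1.2267, 1.3248) and repeat: F = (-2.757417, -10.775356), J = [[9.150129, -8.135414], [-14.057847, -12.519700]].
Δ = (-0.2321, -0.6000), so (x, y)₂ = (0.9946, 0.7248).

(0.9946, 0.7248)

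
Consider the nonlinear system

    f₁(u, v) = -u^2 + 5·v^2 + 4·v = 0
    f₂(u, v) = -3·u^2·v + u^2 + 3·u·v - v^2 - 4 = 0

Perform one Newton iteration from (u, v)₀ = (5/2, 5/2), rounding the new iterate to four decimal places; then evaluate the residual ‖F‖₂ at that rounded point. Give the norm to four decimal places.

At (5/2, 5/2): F = (35.0000, -32.1250).
Jacobian J = [[-2·u, 10·v + 4], [-6·u·v + 2·u + 3·v, -3·u^2 + 3·u - 2·v]].
At the point, J = [[-5.0000, 29.0000], [-25.0000, -16.2500]] (det J = 806.2500).
Solving J·Δ = −F gives Δ = (-0.4501, -1.2845).
Then the next iterate is (u, v)₁ = (2.0499, 1.2155).
Re-evaluating at (2.0499, 1.2155): F = (8.047111, -9.123311), so ‖F‖₂ = 12.1651.

12.1651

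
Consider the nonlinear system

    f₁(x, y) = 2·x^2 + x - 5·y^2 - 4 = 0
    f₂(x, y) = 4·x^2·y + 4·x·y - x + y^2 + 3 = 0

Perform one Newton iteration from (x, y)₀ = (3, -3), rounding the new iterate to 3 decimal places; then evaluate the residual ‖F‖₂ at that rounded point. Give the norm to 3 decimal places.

39.332

At (3, -3): F = (-28.000, -135.000).
Jacobian J = [[4·x + 1, -10·y], [8·x·y + 4·y - 1, 4·x^2 + 4·x + 2·y]].
At the point, J = [[13.000, 30.000], [-85.000, 42.000]] (det J = 3096.000).
Solving J·Δ = −F gives Δ = (-0.928, 1.336).
Then the next iterate is (x, y)₁ = (2.072, -1.664).
Re-evaluating at (2.072, -1.664): F = (-7.18611, -38.66977), so ‖F‖₂ = 39.332.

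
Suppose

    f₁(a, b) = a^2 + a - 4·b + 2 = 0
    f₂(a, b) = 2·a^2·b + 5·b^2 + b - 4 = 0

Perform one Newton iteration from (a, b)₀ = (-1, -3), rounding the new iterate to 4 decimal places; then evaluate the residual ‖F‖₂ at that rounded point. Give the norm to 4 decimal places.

13.3534

At (-1, -3): F = (14.0000, 32.0000).
Jacobian J = [[2·a + 1, -4], [4·a·b, 2·a^2 + 10·b + 1]].
At the point, J = [[-1.0000, -4.0000], [12.0000, -27.0000]] (det J = 75.0000).
Solving J·Δ = −F gives Δ = (3.3333, 2.6667).
Then the next iterate is (a, b)₁ = (2.3333, -0.3333).
Re-evaluating at (2.3333, -0.3333): F = (11.110789, -7.407019), so ‖F‖₂ = 13.3534.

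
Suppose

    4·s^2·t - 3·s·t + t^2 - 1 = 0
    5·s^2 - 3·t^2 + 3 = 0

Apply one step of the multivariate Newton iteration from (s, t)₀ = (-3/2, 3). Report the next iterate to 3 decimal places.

(-0.934, 1.820)

At (-3/2, 3): F = (48.500, -12.750).
Jacobian J = [[8·s·t - 3·t, 4·s^2 - 3·s + 2·t], [10·s, -6·t]].
At the point, J = [[-45.000, 19.500], [-15.000, -18.000]] (det J = 1102.500).
Solving J·Δ = −F gives Δ = (0.566, -1.180).
Then the next iterate is (s, t)₁ = (-0.934, 1.820).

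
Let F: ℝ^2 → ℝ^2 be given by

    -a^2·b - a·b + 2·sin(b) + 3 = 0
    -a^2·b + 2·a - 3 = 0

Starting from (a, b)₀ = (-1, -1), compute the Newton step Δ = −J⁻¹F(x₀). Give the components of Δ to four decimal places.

(-3.0054, -4.0000)

At (-1, -1): F = (1.317058, -4.0000).
Jacobian J = [[-2·a·b - b, -a^2 - a + 2·cos(b)], [-2·a·b + 2, -a^2]].
At the point, J = [[-1.0000, 1.080605], [0.0000, -1.0000]] (det J = 1.0000).
Solving J·Δ = −F gives Δ = (-3.0054, -4.0000).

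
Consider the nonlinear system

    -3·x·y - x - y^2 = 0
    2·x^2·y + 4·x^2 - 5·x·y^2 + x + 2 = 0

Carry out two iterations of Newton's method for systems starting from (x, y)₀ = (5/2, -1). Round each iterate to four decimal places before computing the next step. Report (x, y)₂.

(0.4188, -0.9460)

At (5/2, -1): F = (4.0000, 4.5000).
Jacobian J = [[-3·y - 1, -3·x - 2·y], [4·x·y + 8·x - 5·y^2 + 1, 2·x^2 - 10·x·y]].
At the point, J = [[2.0000, -5.5000], [6.0000, 37.5000]] (det J = 108.0000).
Solving J·Δ = −F gives Δ = (-1.6181, 0.1389).
Then the next iterate is (x, y)₁ = (0.8819, -0.8611).
Round to (0.8819, -0.8611) and repeat: F = (0.654819, 1.383839), J = [[1.5833, -0.9235], [1.310118, 9.149536]].
Δ = (-0.4631, -0.0849), so (x, y)₂ = (0.4188, -0.9460).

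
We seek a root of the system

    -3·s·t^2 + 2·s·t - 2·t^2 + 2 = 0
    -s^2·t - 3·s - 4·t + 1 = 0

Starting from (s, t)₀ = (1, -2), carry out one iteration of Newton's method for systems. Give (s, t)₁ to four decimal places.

(2.1379, -0.1724)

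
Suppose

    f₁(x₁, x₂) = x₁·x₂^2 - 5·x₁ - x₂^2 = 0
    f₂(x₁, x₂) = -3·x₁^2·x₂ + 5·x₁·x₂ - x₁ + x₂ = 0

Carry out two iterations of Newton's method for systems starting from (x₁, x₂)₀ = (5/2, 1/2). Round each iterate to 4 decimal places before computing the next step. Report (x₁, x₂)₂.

(0.4478, 0.0781)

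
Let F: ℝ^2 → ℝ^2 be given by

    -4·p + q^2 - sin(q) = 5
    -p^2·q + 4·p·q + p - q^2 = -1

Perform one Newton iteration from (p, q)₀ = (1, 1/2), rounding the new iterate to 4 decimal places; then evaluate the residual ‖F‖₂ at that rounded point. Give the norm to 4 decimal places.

At (1, 1/2): F = (-9.229426, 3.2500).
Jacobian J = [[-4, 2·q - cos(q)], [-2·p·q + 4·q + 1, -p^2 + 4·p - 2·q]].
At the point, J = [[-4.0000, 0.122417], [2.0000, 2.0000]] (det J = -8.244835).
Solving J·Δ = −F gives Δ = (-2.2871, 0.6621).
Then the next iterate is (p, q)₁ = (-1.2871, 1.1621).
Re-evaluating at (-1.2871, 1.1621): F = (0.581237, -9.545698), so ‖F‖₂ = 9.5634.

9.5634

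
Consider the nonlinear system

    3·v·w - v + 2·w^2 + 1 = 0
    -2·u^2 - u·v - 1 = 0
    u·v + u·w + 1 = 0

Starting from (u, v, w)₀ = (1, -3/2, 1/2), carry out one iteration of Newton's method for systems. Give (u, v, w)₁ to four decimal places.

(0.6250, -2.0625, 0.6875)

At (1, -3/2, 1/2): F = (0.7500, -1.5000, 0.0000).
Jacobian J = [[0, 3·w - 1, 3·v + 4·w], [-4·u - v, -u, 0], [v + w, u, u]].
At the point, J = [[0.0000, 0.5000, -2.5000], [-2.5000, -1.0000, 0.0000], [-1.0000, 1.0000, 1.0000]] (det J = 10.0000).
Solving J·Δ = −F gives Δ = (-0.3750, -0.5625, 0.1875).
Then the next iterate is (u, v, w)₁ = (0.6250, -2.0625, 0.6875).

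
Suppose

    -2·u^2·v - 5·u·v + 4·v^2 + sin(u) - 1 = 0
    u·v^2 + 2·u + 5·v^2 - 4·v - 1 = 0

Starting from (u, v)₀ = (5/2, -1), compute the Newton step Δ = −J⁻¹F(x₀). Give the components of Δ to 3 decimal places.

(-0.187, 0.786)

At (5/2, -1): F = (28.59847, 15.500).
Jacobian J = [[-4·u·v - 5·v + cos(u), -2·u^2 - 5·u + 8·v], [v^2 + 2, 2·u·v + 10·v - 4]].
At the point, J = [[14.19886, -33.000], [3.000, -19.000]] (det J = -170.77827).
Solving J·Δ = −F gives Δ = (-0.187, 0.786).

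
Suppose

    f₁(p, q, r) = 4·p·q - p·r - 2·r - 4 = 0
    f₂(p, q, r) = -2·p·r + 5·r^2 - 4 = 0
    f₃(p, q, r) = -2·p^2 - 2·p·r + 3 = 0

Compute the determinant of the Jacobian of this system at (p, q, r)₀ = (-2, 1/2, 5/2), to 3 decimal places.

J = [[4·q - r, 4·p, -p - 2], [-2·r, 0, -2·p + 10·r], [-4·p - 2·r, 0, -2·p]].
At the point, J = [[-0.500, -8.000, 0.000], [-5.000, 0.000, 29.000], [3.000, 0.000, 4.000]].
det J = -856.000.

-856.000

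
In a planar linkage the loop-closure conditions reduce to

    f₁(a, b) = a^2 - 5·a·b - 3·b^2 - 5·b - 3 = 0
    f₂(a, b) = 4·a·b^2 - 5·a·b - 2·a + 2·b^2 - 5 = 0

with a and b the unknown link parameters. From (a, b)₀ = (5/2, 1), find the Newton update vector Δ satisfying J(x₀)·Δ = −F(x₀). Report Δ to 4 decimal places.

At (5/2, 1): F = (-17.2500, -10.5000).
Jacobian J = [[2·a - 5·b, -5·a - 6·b - 5], [4·b^2 - 5·b - 2, 8·a·b - 5·a + 4·b]].
At the point, J = [[0.0000, -23.5000], [-3.0000, 11.5000]] (det J = -70.5000).
Solving J·Δ = −F gives Δ = (-6.3138, -0.7340).

(-6.3138, -0.7340)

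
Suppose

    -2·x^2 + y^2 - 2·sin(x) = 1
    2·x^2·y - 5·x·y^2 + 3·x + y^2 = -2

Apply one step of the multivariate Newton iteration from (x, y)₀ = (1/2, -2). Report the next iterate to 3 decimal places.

(0.463, -1.580)

At (1/2, -2): F = (1.54115, -3.500).
Jacobian J = [[-4·x - 2·cos(x), 2·y], [4·x·y - 5·y^2 + 3, 2·x^2 - 10·x·y + 2·y]].
At the point, J = [[-3.75517, -4.000], [-21.000, 6.500]] (det J = -108.40857).
Solving J·Δ = −F gives Δ = (-0.037, 0.420).
Then the next iterate is (x, y)₁ = (0.463, -1.580).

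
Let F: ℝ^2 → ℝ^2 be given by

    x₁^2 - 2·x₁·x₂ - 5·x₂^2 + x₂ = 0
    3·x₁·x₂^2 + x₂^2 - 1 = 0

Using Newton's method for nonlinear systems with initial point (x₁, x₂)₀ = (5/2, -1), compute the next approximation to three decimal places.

(1.520, -0.732)

At (5/2, -1): F = (5.250, 7.500).
Jacobian J = [[2·x₁ - 2·x₂, -2·x₁ - 10·x₂ + 1], [3·x₂^2, 6·x₁·x₂ + 2·x₂]].
At the point, J = [[7.000, 6.000], [3.000, -17.000]] (det J = -137.000).
Solving J·Δ = −F gives Δ = (-0.980, 0.268).
Then the next iterate is (x₁, x₂)₁ = (1.520, -0.732).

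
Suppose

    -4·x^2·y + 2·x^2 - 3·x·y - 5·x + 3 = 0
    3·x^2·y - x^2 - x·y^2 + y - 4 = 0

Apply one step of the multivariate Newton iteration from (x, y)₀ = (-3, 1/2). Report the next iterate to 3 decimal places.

(-0.425, 0.713)

At (-3, 1/2): F = (22.500, 1.750).
Jacobian J = [[-8·x·y + 4·x - 3·y - 5, -4·x^2 - 3·x], [6·x·y - 2·x - y^2, 3·x^2 - 2·x·y + 1]].
At the point, J = [[-6.500, -27.000], [-3.250, 31.000]] (det J = -289.250).
Solving J·Δ = −F gives Δ = (2.575, 0.213).
Then the next iterate is (x, y)₁ = (-0.425, 0.713).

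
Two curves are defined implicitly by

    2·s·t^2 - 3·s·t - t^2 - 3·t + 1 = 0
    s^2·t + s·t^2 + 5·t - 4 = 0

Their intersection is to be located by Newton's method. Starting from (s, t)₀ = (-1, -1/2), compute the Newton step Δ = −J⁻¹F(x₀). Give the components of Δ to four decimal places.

At (-1, -1/2): F = (0.2500, -7.2500).
Jacobian J = [[2·t^2 - 3·t, 4·s·t - 3·s - 2·t - 3], [2·s·t + t^2, s^2 + 2·s·t + 5]].
At the point, J = [[2.0000, 3.0000], [1.2500, 7.0000]] (det J = 10.2500).
Solving J·Δ = −F gives Δ = (-2.2927, 1.4451).

(-2.2927, 1.4451)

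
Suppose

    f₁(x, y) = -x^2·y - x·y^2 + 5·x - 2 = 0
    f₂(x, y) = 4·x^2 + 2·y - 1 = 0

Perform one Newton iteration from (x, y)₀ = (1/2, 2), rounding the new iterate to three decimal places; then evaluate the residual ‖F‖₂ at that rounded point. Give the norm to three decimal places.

At (1/2, 2): F = (-2.000, 4.000).
Jacobian J = [[-2·x·y - y^2 + 5, -x^2 - 2·x·y], [8·x, 2]].
At the point, J = [[-1.000, -2.250], [4.000, 2.000]] (det J = 7.000).
Solving J·Δ = −F gives Δ = (-0.714, -0.571).
Then the next iterate is (x, y)₁ = (-0.214, 1.429).
Re-evaluating at (-0.214, 1.429): F = (-2.69845, 2.04118), so ‖F‖₂ = 3.383.

3.383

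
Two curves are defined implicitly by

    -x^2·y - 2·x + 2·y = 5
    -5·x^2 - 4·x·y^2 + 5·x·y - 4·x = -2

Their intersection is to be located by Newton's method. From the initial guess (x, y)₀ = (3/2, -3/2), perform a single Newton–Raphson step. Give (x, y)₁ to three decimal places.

At (3/2, -3/2): F = (-7.625, -40.000).
Jacobian J = [[-2·x·y - 2, -x^2 + 2], [-10·x - 4·y^2 + 5·y - 4, -8·x·y + 5·x]].
At the point, J = [[2.500, -0.250], [-35.500, 25.500]] (det J = 54.875).
Solving J·Δ = −F gives Δ = (3.726, 6.755).
Then the next iterate is (x, y)₁ = (5.226, 5.255).

(5.226, 5.255)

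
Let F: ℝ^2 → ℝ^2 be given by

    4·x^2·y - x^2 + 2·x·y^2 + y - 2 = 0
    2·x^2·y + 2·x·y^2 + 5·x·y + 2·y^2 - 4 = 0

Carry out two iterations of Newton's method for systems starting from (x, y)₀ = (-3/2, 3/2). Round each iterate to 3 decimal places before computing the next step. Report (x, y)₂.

(1.915, -1.268)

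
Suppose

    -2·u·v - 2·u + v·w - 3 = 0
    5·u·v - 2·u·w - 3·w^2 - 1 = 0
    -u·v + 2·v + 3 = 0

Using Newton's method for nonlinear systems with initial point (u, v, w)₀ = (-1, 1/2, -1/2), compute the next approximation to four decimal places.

(-1.9033, -1.1506, -0.4682)

At (-1, 1/2, -1/2): F = (-0.2500, -5.2500, 4.5000).
Jacobian J = [[-2·v - 2, -2·u + w, v], [5·v - 2·w, 5·u, -2·u - 6·w], [-v, -u + 2, 0]].
At the point, J = [[-3.0000, 1.5000, 0.5000], [3.5000, -5.0000, 5.0000], [-0.5000, 3.0000, 0.0000]] (det J = 45.2500).
Solving J·Δ = −F gives Δ = (-0.9033, -1.6506, 0.0318).
Then the next iterate is (u, v, w)₁ = (-1.9033, -1.1506, -0.4682).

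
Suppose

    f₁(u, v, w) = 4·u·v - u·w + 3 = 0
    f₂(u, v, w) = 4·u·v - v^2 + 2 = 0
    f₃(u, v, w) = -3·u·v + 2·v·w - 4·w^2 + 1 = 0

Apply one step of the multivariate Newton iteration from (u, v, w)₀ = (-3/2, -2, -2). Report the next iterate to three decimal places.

At (-3/2, -2, -2): F = (12.000, 10.000, -16.000).
Jacobian J = [[4·v - w, 4·u, -u], [4·v, 4·u - 2·v, 0], [-3·v, -3·u + 2·w, 2·v - 8·w]].
At the point, J = [[-6.000, -6.000, 1.500], [-8.000, -2.000, 0.000], [6.000, 0.500, 12.000]] (det J = -420.000).
Solving J·Δ = −F gives Δ = (0.932, 1.271, 0.814).
Then the next iterate is (u, v, w)₁ = (-0.568, -0.729, -1.186).

(-0.568, -0.729, -1.186)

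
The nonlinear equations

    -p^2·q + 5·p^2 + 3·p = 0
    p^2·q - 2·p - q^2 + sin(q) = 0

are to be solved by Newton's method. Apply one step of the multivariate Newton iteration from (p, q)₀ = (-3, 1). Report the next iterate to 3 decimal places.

(-1.536, 0.585)

At (-3, 1): F = (27.000, 14.84147).
Jacobian J = [[-2·p·q + 10·p + 3, -p^2], [2·p·q - 2, p^2 - 2·q + cos(q)]].
At the point, J = [[-21.000, -9.000], [-8.000, 7.54030]] (det J = -230.34635).
Solving J·Δ = −F gives Δ = (1.464, -0.415).
Then the next iterate is (p, q)₁ = (-1.536, 0.585).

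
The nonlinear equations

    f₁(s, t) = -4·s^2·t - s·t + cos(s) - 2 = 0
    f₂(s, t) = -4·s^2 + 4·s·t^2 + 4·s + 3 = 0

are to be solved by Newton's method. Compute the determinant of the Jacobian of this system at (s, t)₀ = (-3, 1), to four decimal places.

J = [[-8·s·t - t - sin(s), -4·s^2 - s], [-8·s + 4·t^2 + 4, 8·s·t]].
At the point, J = [[23.141120, -33.0000], [32.0000, -24.0000]].
det J = 500.6131.

500.6131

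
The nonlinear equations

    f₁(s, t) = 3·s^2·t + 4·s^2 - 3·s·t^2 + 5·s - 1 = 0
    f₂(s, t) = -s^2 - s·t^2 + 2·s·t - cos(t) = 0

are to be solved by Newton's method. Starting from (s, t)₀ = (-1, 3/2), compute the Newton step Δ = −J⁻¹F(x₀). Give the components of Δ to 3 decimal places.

(0.572, 0.124)

At (-1, 3/2): F = (9.250, -1.82074).
Jacobian J = [[6·s·t + 8·s - 3·t^2 + 5, 3·s^2 - 6·s·t], [-2·s - t^2 + 2·t, -2·s·t + 2·s + sin(t)]].
At the point, J = [[-18.750, 12.000], [2.750, 1.99749]] (det J = -70.45303).
Solving J·Δ = −F gives Δ = (0.572, 0.124).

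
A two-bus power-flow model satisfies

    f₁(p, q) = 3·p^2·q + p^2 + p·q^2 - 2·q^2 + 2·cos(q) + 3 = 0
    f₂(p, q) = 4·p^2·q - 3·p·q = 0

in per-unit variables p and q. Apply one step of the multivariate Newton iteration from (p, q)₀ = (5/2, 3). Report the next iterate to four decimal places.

(3.5150, -2.9581)

At (5/2, 3): F = (68.020015, 52.5000).
Jacobian J = [[6·p·q + 2·p + q^2, 3·p^2 + 2·p·q - 4·q - 2·sin(q)], [8·p·q - 3·q, 4·p^2 - 3·p]].
At the point, J = [[59.0000, 21.467760], [51.0000, 17.5000]] (det J = -62.355759).
Solving J·Δ = −F gives Δ = (1.0150, -5.9581).
Then the next iterate is (p, q)₁ = (3.5150, -2.9581).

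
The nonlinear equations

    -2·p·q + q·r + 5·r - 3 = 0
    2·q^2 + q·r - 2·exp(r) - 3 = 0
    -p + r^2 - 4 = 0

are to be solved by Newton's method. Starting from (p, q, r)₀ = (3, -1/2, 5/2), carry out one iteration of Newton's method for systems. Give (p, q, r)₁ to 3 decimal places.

(-3.411, -0.573, 1.368)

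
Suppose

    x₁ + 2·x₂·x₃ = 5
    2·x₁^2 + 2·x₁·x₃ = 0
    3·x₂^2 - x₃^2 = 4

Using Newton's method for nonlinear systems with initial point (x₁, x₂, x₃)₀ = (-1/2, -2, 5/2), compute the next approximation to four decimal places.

At (-1/2, -2, 5/2): F = (-15.5000, -2.0000, 1.7500).
Jacobian J = [[1, 2·x₃, 2·x₂], [4·x₁ + 2·x₃, 0, 2·x₁], [0, 6·x₂, -2·x₃]].
At the point, J = [[1.0000, 5.0000, -4.0000], [3.0000, 0.0000, -1.0000], [0.0000, -12.0000, -5.0000]] (det J = 207.0000).
Solving J·Δ = −F gives Δ = (-0.1510, 1.1679, -2.4529).
Then the next iterate is (x₁, x₂, x₃)₁ = (-0.6510, -0.8321, 0.0471).

(-0.6510, -0.8321, 0.0471)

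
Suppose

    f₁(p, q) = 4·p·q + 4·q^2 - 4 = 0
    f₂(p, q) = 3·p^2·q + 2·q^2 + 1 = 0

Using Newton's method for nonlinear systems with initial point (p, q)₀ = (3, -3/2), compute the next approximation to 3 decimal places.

(0.833, -2.619)

At (3, -3/2): F = (-13.000, -35.000).
Jacobian J = [[4·q, 4·p + 8·q], [6·p·q, 3·p^2 + 4·q]].
At the point, J = [[-6.000, 0.000], [-27.000, 21.000]] (det J = -126.000).
Solving J·Δ = −F gives Δ = (-2.167, -1.119).
Then the next iterate is (p, q)₁ = (0.833, -2.619).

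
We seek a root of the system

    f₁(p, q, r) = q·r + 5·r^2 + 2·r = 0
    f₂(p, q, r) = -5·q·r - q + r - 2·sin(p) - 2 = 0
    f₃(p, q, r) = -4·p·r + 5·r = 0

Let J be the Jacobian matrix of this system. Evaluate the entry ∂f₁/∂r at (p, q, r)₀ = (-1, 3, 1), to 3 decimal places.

∂f₁/∂r = q + 10·r + 2.
At (-1, 3, 1) this is 15.000.

15.000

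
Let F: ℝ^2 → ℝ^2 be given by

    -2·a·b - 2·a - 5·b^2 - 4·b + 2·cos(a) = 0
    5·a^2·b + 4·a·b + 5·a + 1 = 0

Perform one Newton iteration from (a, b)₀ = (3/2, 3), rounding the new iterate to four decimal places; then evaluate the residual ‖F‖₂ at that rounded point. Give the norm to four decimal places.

24.2937

At (3/2, 3): F = (-68.858526, 60.2500).
Jacobian J = [[-2·b - 2·sin(a) - 2, -2·a - 10·b - 4], [10·a·b + 4·b + 5, 5·a^2 + 4·a]].
At the point, J = [[-9.994990, -37.0000], [62.0000, 17.2500]] (det J = 2121.586423).
Solving J·Δ = −F gives Δ = (-0.4909, -1.7284).
Then the next iterate is (a, b)₁ = (1.0091, 1.2716).
Re-evaluating at (1.0091, 1.2716): F = (-16.690531, 17.652428), so ‖F‖₂ = 24.2937.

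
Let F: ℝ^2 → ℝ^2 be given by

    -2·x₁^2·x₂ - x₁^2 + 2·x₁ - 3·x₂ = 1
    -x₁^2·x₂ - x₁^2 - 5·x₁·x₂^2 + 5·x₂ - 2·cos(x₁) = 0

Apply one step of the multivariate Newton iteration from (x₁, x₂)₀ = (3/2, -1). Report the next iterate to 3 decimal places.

At (3/2, -1): F = (7.250, -12.64147).
Jacobian J = [[-4·x₁·x₂ - 2·x₁ + 2, -2·x₁^2 - 3], [-2·x₁·x₂ - 2·x₁ - 5·x₂^2 + 2·sin(x₁), -x₁^2 - 10·x₁·x₂ + 5]].
At the point, J = [[5.000, -7.500], [-3.00501, 17.750]] (det J = 66.21242).
Solving J·Δ = −F gives Δ = (-0.512, 0.626).
Then the next iterate is (x₁, x₂)₁ = (0.988, -0.374).

(0.988, -0.374)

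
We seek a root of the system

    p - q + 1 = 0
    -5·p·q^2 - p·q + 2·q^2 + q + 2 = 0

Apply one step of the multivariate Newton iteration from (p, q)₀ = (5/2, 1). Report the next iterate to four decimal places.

At (5/2, 1): F = (2.5000, -10.0000).
Jacobian J = [[1, -1], [-5·q^2 - q, -10·p·q - p + 4·q + 1]].
At the point, J = [[1.0000, -1.0000], [-6.0000, -22.5000]] (det J = -28.5000).
Solving J·Δ = −F gives Δ = (-2.3246, 0.1754).
Then the next iterate is (p, q)₁ = (0.1754, 1.1754).

(0.1754, 1.1754)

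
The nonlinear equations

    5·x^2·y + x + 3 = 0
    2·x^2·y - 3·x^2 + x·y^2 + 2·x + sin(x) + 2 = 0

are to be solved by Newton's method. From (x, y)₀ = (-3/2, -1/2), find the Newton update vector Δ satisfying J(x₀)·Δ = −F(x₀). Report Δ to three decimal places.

(0.937, -0.341)

At (-3/2, -1/2): F = (-4.125, -11.37249).
Jacobian J = [[10·x·y + 1, 5·x^2], [4·x·y - 6·x + y^2 + cos(x) + 2, 2·x^2 + 2·x·y]].
At the point, J = [[8.500, 11.250], [14.32074, 6.000]] (det J = -110.10829).
Solving J·Δ = −F gives Δ = (0.937, -0.341).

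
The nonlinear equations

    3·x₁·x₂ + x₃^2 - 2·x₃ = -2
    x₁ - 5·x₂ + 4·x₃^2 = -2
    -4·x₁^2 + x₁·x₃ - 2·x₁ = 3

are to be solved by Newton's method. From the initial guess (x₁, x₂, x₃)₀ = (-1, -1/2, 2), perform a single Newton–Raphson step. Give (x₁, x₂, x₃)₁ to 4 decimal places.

At (-1, -1/2, 2): F = (3.5000, 19.5000, -7.0000).
Jacobian J = [[3·x₂, 3·x₁, 2·x₃ - 2], [1, -5, 8·x₃], [-8·x₁ + x₃ - 2, 0, x₁]].
At the point, J = [[-1.5000, -3.0000, 2.0000], [1.0000, -5.0000, 16.0000], [8.0000, 0.0000, -1.0000]] (det J = -314.5000).
Solving J·Δ = −F gives Δ = (0.7154, -0.0421, -1.2766).
Then the next iterate is (x₁, x₂, x₃)₁ = (-0.2846, -0.5421, 0.7234).

(-0.2846, -0.5421, 0.7234)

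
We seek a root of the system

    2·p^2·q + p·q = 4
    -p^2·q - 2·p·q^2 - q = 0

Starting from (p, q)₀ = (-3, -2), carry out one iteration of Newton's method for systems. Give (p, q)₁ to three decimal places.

(-1.893, -1.357)

At (-3, -2): F = (-34.000, 44.000).
Jacobian J = [[4·p·q + q, 2·p^2 + p], [-2·p·q - 2·q^2, -p^2 - 4·p·q - 1]].
At the point, J = [[22.000, 15.000], [-20.000, -34.000]] (det J = -448.000).
Solving J·Δ = −F gives Δ = (1.107, 0.643).
Then the next iterate is (p, q)₁ = (-1.893, -1.357).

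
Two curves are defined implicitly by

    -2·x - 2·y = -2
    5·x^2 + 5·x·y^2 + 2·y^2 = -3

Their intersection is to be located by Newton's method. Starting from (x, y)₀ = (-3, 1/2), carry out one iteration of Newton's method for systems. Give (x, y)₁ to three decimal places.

(-3.048, 4.048)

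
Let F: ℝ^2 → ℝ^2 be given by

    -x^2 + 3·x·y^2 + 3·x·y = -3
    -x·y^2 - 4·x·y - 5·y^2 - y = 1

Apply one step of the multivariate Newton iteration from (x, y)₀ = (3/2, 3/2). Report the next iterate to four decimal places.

(1.5455, 0.5000)

At (3/2, 3/2): F = (17.6250, -26.1250).
Jacobian J = [[-2·x + 3·y^2 + 3·y, 6·x·y + 3·x], [-y^2 - 4·y, -2·x·y - 4·x - 10·y - 1]].
At the point, J = [[8.2500, 18.0000], [-8.2500, -26.5000]] (det J = -70.1250).
Solving J·Δ = −F gives Δ = (0.0455, -1.0000).
Then the next iterate is (x, y)₁ = (1.5455, 0.5000).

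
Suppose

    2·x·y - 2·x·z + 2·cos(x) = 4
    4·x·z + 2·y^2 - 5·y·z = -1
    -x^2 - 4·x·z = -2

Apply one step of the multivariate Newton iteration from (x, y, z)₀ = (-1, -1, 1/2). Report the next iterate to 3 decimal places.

At (-1, -1, 1/2): F = (0.08060, 3.500, 3.000).
Jacobian J = [[2·y - 2·z - 2·sin(x), 2·x, -2·x], [4·z, 4·y - 5·z, 4·x - 5·y], [-2·x - 4·z, 0, -4·x]].
At the point, J = [[-1.31706, -2.000, 2.000], [2.000, -6.500, 1.000], [0.000, 0.000, 4.000]] (det J = 50.24351).
Solving J·Δ = −F gives Δ = (-1.172, 0.062, -0.750).
Then the next iterate is (x, y, z)₁ = (-2.172, -0.938, -0.250).

(-2.172, -0.938, -0.250)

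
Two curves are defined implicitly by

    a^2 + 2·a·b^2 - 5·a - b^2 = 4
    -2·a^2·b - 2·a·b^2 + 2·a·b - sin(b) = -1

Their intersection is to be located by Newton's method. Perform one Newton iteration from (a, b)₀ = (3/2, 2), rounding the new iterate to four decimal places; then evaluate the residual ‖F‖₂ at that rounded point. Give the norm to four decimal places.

At (3/2, 2): F = (-1.2500, -14.909297).
Jacobian J = [[2·a + 2·b^2 - 5, 4·a·b - 2·b], [-4·a·b - 2·b^2 + 2·b, -2·a^2 - 4·a·b + 2·a - cos(b)]].
At the point, J = [[6.0000, 8.0000], [-16.0000, -13.083853]] (det J = 49.496881).
Solving J·Δ = −F gives Δ = (-2.7402, 2.2114).
Then the next iterate is (a, b)₁ = (-1.2402, 4.2114).
Re-evaluating at (-1.2402, 4.2114): F = (-57.988895, 22.468178), so ‖F‖₂ = 62.1895.

62.1895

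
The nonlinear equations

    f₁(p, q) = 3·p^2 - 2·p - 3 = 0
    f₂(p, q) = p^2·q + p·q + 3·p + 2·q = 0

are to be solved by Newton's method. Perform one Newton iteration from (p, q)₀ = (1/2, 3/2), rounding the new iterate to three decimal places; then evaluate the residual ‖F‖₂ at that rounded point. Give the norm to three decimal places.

143.579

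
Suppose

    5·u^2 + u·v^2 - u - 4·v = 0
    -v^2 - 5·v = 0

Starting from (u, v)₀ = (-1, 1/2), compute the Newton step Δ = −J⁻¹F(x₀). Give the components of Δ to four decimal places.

At (-1, 1/2): F = (3.7500, -2.7500).
Jacobian J = [[10·u + v^2 - 1, 2·u·v - 4], [0, -2·v - 5]].
At the point, J = [[-10.7500, -5.0000], [0.0000, -6.0000]] (det J = 64.5000).
Solving J·Δ = −F gives Δ = (0.5620, -0.4583).

(0.5620, -0.4583)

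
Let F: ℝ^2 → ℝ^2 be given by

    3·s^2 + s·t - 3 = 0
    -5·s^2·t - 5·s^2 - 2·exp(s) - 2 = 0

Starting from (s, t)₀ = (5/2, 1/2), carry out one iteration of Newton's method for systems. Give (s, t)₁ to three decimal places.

(1.444, 0.247)

At (5/2, 1/2): F = (17.000, -73.23999).
Jacobian J = [[6·s + t, s], [-10·s·t - 10·s - 2·exp(s), -5·s^2]].
At the point, J = [[15.500, 2.500], [-61.86499, -31.250]] (det J = -329.71253).
Solving J·Δ = −F gives Δ = (-1.056, -0.253).
Then the next iterate is (s, t)₁ = (1.444, 0.247).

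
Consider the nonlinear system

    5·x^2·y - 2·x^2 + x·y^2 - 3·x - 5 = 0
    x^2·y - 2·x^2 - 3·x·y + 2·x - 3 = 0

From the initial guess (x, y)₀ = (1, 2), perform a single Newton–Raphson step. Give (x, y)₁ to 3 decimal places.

(-26.500, 53.500)

At (1, 2): F = (4.000, -7.000).
Jacobian J = [[10·x·y - 4·x + y^2 - 3, 5·x^2 + 2·x·y], [2·x·y - 4·x - 3·y + 2, x^2 - 3·x]].
At the point, J = [[17.000, 9.000], [-4.000, -2.000]] (det J = 2.000).
Solving J·Δ = −F gives Δ = (-27.500, 51.500).
Then the next iterate is (x, y)₁ = (-26.500, 53.500).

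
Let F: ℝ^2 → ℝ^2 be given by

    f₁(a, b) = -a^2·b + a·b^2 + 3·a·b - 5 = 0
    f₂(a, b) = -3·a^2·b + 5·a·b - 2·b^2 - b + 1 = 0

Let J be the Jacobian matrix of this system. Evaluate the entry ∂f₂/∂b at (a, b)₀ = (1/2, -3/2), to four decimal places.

∂f₂/∂b = -3·a^2 + 5·a - 4·b - 1.
At (1/2, -3/2) this is 6.7500.

6.7500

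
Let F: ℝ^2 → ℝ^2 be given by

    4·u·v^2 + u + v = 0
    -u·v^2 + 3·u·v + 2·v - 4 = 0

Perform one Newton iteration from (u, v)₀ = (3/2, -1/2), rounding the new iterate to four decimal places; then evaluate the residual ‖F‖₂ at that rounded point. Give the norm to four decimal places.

At (3/2, -1/2): F = (2.5000, -7.6250).
Jacobian J = [[4·v^2 + 1, 8·u·v + 1], [-v^2 + 3·v, -2·u·v + 3·u + 2]].
At the point, J = [[2.0000, -5.0000], [-1.7500, 8.0000]] (det J = 7.2500).
Solving J·Δ = −F gives Δ = (2.5000, 1.5000).
Then the next iterate is (u, v)₁ = (4.0000, 1.0000).
Re-evaluating at (4.0000, 1.0000): F = (21.0000, 6.0000), so ‖F‖₂ = 21.8403.

21.8403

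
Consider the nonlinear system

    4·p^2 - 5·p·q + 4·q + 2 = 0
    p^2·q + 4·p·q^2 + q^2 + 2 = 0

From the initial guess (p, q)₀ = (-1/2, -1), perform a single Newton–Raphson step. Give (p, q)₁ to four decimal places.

(-0.9215, -0.3967)

At (-1/2, -1): F = (-3.5000, 0.7500).
Jacobian J = [[8·p - 5·q, -5·p + 4], [2·p·q + 4·q^2, p^2 + 8·p·q + 2·q]].
At the point, J = [[1.0000, 6.5000], [5.0000, 2.2500]] (det J = -30.2500).
Solving J·Δ = −F gives Δ = (-0.4215, 0.6033).
Then the next iterate is (p, q)₁ = (-0.9215, -0.3967).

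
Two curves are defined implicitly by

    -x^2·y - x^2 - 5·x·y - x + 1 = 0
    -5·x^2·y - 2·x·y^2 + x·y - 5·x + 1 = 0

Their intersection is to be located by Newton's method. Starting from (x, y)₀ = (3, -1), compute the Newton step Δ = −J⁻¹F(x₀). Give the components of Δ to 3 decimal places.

(-0.338, 0.485)

At (3, -1): F = (13.000, 22.000).
Jacobian J = [[-2·x·y - 2·x - 5·y - 1, -x^2 - 5·x], [-10·x·y - 2·y^2 + y - 5, -5·x^2 - 4·x·y + x]].
At the point, J = [[4.000, -24.000], [22.000, -30.000]] (det J = 408.000).
Solving J·Δ = −F gives Δ = (-0.338, 0.485).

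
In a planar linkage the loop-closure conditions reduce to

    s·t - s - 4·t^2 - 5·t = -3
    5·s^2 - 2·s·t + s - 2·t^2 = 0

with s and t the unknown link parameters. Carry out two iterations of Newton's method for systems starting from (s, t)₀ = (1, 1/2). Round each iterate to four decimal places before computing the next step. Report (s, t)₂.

(0.3170, 0.4218)

At (1, 1/2): F = (-1.0000, 4.5000).
Jacobian J = [[t - 1, s - 8·t - 5], [10·s - 2·t + 1, -2·s - 4·t]].
At the point, J = [[-0.5000, -8.0000], [10.0000, -4.0000]] (det J = 82.0000).
Solving J·Δ = −F gives Δ = (-0.4878, -0.0945).
Then the next iterate is (s, t)₁ = (0.5122, 0.4055).
Round to (0.5122, 0.4055) and repeat: F = (0.010276, 1.079689), J = [[-0.5945, -7.7318], [5.3110, -2.6464]].
Δ = (-0.1952, 0.0163), so (s, t)₂ = (0.3170, 0.4218).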